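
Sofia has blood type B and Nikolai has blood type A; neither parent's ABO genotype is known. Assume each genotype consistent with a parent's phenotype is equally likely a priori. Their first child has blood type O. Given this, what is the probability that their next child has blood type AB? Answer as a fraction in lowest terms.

1/4

Possible genotypes: Sofia ∈ {I^B I^B, I^B i}; Nikolai ∈ {I^A I^A, I^A i}.
Weight each parental genotype pair by prior × P(type-O child):
  I^B i × I^A i: posterior weight 1; P(next child type AB) = 1/4.
Weighted sum = 1/4.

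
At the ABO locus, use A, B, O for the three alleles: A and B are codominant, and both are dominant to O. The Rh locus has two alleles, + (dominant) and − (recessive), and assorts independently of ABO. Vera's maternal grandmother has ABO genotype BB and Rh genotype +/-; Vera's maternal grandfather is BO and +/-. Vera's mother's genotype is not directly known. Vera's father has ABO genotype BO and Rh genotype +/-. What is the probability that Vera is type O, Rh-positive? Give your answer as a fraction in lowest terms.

3/32

Vera's mother's ABO genotype from BB × BO: 1/2 BB, 1/2 BO.
Crossing each possibility with the father BO and summing P(type O): 1/2·0 + 1/2·1/4 = 1/8.
Similarly for Rh via the mother's Rh distribution: P(Rh+) = 3/4.
Independent loci: 1/8 × 3/4 = 3/32.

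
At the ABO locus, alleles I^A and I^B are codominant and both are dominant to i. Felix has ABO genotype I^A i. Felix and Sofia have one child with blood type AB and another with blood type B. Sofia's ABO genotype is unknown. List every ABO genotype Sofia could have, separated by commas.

For each candidate genotype of Sofia, check whether crossing it with I^A i can produce every observed child phenotype.
  I^A I^A → possible child types {A} ✗
  I^A I^B → possible child types {A, B, AB} ✓
  I^A i → possible child types {O, A} ✗
  I^B I^B → possible child types {B, AB} ✓
  I^B i → possible child types {O, A, B, AB} ✓
  i i → possible child types {O, A} ✗

I^A I^B, I^B I^B, I^B i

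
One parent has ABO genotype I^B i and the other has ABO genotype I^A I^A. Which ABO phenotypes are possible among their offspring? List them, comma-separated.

Gametes from I^B i × I^A I^A give offspring ABO genotypes I^A I^B, I^A i, i.e. phenotypes A, AB.

A, AB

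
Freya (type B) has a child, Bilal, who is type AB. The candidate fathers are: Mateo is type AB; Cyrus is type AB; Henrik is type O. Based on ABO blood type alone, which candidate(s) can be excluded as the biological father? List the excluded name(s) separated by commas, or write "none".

A candidate is excluded only if no genotype consistent with his phenotype could produce a type AB child with a type B mother.
Henrik (type O): no genotype consistent with that phenotype can produce a type-AB child with a type-B mother.

Henrik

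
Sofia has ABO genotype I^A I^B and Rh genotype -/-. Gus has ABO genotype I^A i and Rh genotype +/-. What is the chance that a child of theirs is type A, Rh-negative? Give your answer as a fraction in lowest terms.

ABO cross I^A I^B × I^A i → offspring phenotypes: 1/2 A, 1/4 B, 1/4 AB.
Rh cross -/- × +/- → 1/2 Rh+, 1/2 Rh-.
Independent loci: P(type A, Rh-negative) = 1/2 × 1/2 = 1/4.

1/4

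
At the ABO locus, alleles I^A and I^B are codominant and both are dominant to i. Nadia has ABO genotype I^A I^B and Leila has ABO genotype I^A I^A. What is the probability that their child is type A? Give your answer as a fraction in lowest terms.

ABO cross I^A I^B × I^A I^A → offspring phenotypes: 1/2 A, 1/2 AB.
So P(type A) = 1/2.

1/2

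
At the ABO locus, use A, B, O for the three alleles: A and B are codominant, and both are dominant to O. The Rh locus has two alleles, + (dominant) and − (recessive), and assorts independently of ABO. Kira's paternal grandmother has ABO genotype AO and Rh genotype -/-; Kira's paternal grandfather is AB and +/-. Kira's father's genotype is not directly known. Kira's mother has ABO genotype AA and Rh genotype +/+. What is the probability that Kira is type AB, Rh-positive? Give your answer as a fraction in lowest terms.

1/4

Kira's father's ABO genotype from AO × AB: 1/4 AA, 1/4 AB, 1/4 AO, 1/4 BO.
Crossing each possibility with the mother AA and summing P(type AB): 1/4·0 + 1/4·1/2 + 1/4·0 + 1/4·1/2 = 1/4.
Similarly for Rh via the father's Rh distribution: P(Rh+) = 1.
Independent loci: 1/4 × 1 = 1/4.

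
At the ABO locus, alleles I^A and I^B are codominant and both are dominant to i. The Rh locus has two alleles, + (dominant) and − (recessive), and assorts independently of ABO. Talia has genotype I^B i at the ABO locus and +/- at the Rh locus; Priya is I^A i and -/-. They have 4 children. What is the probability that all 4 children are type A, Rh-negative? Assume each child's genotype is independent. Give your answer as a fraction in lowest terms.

1/4096

ABO cross I^B i × I^A i → 1/4 O, 1/4 A, 1/4 B, 1/4 AB.
Rh cross +/- × -/- → 1/2 Rh+, 1/2 Rh-; so P(type A, Rh-negative) = 1/4 × 1/2 = 1/8 per child.
All 4 independent: (1/8)^4 = 1/4096.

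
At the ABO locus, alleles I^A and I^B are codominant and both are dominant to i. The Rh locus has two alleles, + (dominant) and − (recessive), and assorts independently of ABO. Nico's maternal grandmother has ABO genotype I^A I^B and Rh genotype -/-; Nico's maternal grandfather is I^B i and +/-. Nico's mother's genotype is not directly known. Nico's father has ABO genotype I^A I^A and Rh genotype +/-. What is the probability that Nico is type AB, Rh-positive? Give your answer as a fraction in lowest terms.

5/16

Nico's mother's ABO genotype from I^A I^B × I^B i: 1/4 I^A I^B, 1/4 I^A i, 1/4 I^B I^B, 1/4 I^B i.
Crossing each possibility with the father I^A I^A and summing P(type AB): 1/4·1/2 + 1/4·0 + 1/4·1 + 1/4·1/2 = 1/2.
Similarly for Rh via the mother's Rh distribution: P(Rh+) = 5/8.
Independent loci: 1/2 × 5/8 = 5/16.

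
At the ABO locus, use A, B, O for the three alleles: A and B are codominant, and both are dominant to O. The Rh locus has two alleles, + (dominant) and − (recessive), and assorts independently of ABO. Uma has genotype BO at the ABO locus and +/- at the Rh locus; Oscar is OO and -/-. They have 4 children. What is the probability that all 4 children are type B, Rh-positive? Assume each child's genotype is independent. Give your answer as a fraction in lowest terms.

ABO cross BO × OO → 1/2 O, 1/2 B.
Rh cross +/- × -/- → 1/2 Rh+, 1/2 Rh-; so P(type B, Rh-positive) = 1/2 × 1/2 = 1/4 per child.
All 4 independent: (1/4)^4 = 1/256.

1/256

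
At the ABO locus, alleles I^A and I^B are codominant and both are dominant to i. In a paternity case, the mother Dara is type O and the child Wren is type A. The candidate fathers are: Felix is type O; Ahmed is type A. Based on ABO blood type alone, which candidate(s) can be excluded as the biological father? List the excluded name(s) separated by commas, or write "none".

Felix

A candidate is excluded only if no genotype consistent with his phenotype could produce a type A child with a type O mother.
Felix (type O): no genotype consistent with that phenotype can produce a type-A child with a type-O mother.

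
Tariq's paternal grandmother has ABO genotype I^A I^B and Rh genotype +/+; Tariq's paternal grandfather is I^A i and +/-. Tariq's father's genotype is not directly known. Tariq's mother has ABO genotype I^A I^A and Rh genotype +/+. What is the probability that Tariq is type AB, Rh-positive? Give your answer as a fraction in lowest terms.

Tariq's father's ABO genotype from I^A I^B × I^A i: 1/4 I^A I^A, 1/4 I^A I^B, 1/4 I^A i, 1/4 I^B i.
Crossing each possibility with the mother I^A I^A and summing P(type AB): 1/4·0 + 1/4·1/2 + 1/4·0 + 1/4·1/2 = 1/4.
Similarly for Rh via the father's Rh distribution: P(Rh+) = 1.
Independent loci: 1/4 × 1 = 1/4.

1/4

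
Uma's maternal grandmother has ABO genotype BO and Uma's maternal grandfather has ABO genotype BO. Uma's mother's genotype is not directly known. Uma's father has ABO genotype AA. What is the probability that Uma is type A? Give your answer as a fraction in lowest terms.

Uma's mother's ABO genotype from BO × BO: 1/4 BB, 1/2 BO, 1/4 OO.
Crossing each possibility with the father AA and summing P(type A): 1/4·0 + 1/2·1/2 + 1/4·1 = 1/2.

1/2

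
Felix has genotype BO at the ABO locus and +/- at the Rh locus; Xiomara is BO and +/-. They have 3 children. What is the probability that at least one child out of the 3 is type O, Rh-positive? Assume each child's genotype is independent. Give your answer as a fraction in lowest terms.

ABO cross BO × BO → 1/4 O, 3/4 B.
Rh cross +/- × +/- → 3/4 Rh+, 1/4 Rh-; so P(type O, Rh-positive) = 1/4 × 3/4 = 3/16 per child.
P(none) = (13/16)^3 = 2197/4096; P(at least one) = 1 − 2197/4096 = 1899/4096.

1899/4096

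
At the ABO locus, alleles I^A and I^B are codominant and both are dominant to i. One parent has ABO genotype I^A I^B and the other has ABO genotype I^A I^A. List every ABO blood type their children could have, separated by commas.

A, AB

Gametes from I^A I^B × I^A I^A give offspring ABO genotypes I^A I^A, I^A I^B, i.e. phenotypes A, AB.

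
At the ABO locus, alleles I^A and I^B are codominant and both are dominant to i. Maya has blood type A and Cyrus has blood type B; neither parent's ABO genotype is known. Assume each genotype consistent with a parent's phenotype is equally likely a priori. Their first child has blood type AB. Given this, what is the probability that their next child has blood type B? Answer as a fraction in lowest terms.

Possible genotypes: Maya ∈ {I^A I^A, I^A i}; Cyrus ∈ {I^B I^B, I^B i}.
Weight each parental genotype pair by prior × P(type-AB child):
  I^A I^A × I^B I^B: posterior weight 4/9; P(next child type B) = 0.
  I^A I^A × I^B i: posterior weight 2/9; P(next child type B) = 0.
  I^A i × I^B I^B: posterior weight 2/9; P(next child type B) = 1/2.
  I^A i × I^B i: posterior weight 1/9; P(next child type B) = 1/4.
Weighted sum = 5/36.

5/36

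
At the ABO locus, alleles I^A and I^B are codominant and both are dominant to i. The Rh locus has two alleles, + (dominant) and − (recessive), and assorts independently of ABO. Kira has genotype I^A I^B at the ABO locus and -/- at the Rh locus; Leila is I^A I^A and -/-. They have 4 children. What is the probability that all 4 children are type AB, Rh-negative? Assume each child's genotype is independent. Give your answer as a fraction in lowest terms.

ABO cross I^A I^B × I^A I^A → 1/2 A, 1/2 AB.
Rh cross -/- × -/- → 1 Rh-; so P(type AB, Rh-negative) = 1/2 × 1 = 1/2 per child.
All 4 independent: (1/2)^4 = 1/16.

1/16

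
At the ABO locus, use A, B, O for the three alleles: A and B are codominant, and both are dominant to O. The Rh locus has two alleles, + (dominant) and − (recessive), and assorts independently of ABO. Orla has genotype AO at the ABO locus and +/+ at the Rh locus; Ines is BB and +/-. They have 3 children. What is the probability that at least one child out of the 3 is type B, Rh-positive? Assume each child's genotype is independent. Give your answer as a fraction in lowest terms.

7/8

ABO cross AO × BB → 1/2 B, 1/2 AB.
Rh cross +/+ × +/- → 1 Rh+; so P(type B, Rh-positive) = 1/2 × 1 = 1/2 per child.
P(none) = (1/2)^3 = 1/8; P(at least one) = 1 − 1/8 = 7/8.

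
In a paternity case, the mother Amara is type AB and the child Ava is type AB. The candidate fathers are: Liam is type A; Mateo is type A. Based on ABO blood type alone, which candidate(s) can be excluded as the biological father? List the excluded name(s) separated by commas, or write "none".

none

A candidate is excluded only if no genotype consistent with his phenotype could produce a type AB child with a type AB mother.
Every candidate has at least one consistent genotype combination, so none can be excluded.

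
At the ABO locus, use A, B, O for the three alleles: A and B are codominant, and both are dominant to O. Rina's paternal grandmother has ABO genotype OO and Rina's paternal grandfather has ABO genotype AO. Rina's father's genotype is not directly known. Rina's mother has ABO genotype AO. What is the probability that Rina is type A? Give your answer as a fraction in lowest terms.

Rina's father's ABO genotype from OO × AO: 1/2 AO, 1/2 OO.
Crossing each possibility with the mother AO and summing P(type A): 1/2·3/4 + 1/2·1/2 = 5/8.

5/8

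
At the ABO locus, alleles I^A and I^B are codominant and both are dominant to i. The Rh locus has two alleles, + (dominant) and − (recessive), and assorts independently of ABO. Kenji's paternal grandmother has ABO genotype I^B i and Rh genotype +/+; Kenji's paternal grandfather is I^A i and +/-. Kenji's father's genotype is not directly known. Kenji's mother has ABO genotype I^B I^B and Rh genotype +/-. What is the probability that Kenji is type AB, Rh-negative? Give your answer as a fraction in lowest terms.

1/32

Kenji's father's ABO genotype from I^B i × I^A i: 1/4 I^A I^B, 1/4 I^A i, 1/4 I^B i, 1/4 i i.
Crossing each possibility with the mother I^B I^B and summing P(type AB): 1/4·1/2 + 1/4·1/2 + 1/4·0 + 1/4·0 = 1/4.
Similarly for Rh via the father's Rh distribution: P(Rh-) = 1/8.
Independent loci: 1/4 × 1/8 = 1/32.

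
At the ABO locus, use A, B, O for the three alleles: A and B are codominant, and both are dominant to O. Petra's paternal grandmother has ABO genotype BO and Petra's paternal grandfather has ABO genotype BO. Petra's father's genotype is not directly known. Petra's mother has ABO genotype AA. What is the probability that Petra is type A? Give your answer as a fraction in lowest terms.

Petra's father's ABO genotype from BO × BO: 1/4 BB, 1/2 BO, 1/4 OO.
Crossing each possibility with the mother AA and summing P(type A): 1/4·0 + 1/2·1/2 + 1/4·1 = 1/2.

1/2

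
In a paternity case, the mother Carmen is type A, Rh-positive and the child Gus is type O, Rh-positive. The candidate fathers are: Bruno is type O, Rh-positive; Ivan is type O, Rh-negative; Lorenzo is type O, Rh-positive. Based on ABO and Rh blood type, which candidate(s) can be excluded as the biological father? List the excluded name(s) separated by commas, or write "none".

none

A candidate is excluded only if no genotype consistent with his phenotype could produce a type O, Rh-positive child with a type A, Rh-positive mother.
Every candidate has at least one consistent genotype combination, so none can be excluded.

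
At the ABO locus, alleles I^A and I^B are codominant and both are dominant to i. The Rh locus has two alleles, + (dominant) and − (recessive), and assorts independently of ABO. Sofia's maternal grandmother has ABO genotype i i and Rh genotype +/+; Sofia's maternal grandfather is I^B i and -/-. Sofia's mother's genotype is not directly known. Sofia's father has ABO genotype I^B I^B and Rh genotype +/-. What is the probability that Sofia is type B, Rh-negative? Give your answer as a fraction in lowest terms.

1/4

Sofia's mother's ABO genotype from i i × I^B i: 1/2 I^B i, 1/2 i i.
Crossing each possibility with the father I^B I^B and summing P(type B): 1/2·1 + 1/2·1 = 1.
Similarly for Rh via the mother's Rh distribution: P(Rh-) = 1/4.
Independent loci: 1 × 1/4 = 1/4.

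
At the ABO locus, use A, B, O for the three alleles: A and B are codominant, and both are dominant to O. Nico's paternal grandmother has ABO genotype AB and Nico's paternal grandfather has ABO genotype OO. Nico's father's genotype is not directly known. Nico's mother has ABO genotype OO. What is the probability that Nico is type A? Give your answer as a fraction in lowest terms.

1/4

Nico's father's ABO genotype from AB × OO: 1/2 AO, 1/2 BO.
Crossing each possibility with the mother OO and summing P(type A): 1/2·1/2 + 1/2·0 = 1/4.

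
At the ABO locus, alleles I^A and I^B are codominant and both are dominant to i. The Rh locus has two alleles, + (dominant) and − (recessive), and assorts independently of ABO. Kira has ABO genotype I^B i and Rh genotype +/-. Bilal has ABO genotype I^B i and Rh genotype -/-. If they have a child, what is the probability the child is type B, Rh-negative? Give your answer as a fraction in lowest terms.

ABO cross I^B i × I^B i → offspring phenotypes: 1/4 O, 3/4 B.
Rh cross +/- × -/- → 1/2 Rh+, 1/2 Rh-.
Independent loci: P(type B, Rh-negative) = 3/4 × 1/2 = 3/8.

3/8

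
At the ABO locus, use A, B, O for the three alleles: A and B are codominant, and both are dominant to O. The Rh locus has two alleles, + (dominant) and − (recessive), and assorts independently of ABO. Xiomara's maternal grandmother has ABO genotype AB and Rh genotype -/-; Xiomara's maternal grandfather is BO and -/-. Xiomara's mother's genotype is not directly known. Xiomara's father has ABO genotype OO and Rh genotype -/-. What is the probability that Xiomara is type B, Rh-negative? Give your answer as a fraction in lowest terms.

1/2

Xiomara's mother's ABO genotype from AB × BO: 1/4 AB, 1/4 AO, 1/4 BB, 1/4 BO.
Crossing each possibility with the father OO and summing P(type B): 1/4·1/2 + 1/4·0 + 1/4·1 + 1/4·1/2 = 1/2.
Similarly for Rh via the mother's Rh distribution: P(Rh-) = 1.
Independent loci: 1/2 × 1 = 1/2.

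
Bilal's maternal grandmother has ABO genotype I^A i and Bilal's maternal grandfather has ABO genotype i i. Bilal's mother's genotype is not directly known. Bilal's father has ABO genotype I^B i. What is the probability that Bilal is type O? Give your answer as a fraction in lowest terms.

Bilal's mother's ABO genotype from I^A i × i i: 1/2 I^A i, 1/2 i i.
Crossing each possibility with the father I^B i and summing P(type O): 1/2·1/4 + 1/2·1/2 = 3/8.

3/8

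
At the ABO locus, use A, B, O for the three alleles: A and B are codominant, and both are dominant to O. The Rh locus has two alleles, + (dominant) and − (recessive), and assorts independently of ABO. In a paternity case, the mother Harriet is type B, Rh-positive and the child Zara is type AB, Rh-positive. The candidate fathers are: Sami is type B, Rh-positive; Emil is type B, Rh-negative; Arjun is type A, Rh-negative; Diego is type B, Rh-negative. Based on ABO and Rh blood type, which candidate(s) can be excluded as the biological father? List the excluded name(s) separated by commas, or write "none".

Sami, Emil, Diego

A candidate is excluded only if no genotype consistent with his phenotype could produce a type AB, Rh-positive child with a type B, Rh-positive mother.
Sami (type B, Rh+): no genotype consistent with that phenotype can produce a type-AB Rh+ child with a type-B mother.
Emil (type B, Rh-): no genotype consistent with that phenotype can produce a type-AB Rh+ child with a type-B mother.
Diego (type B, Rh-): no genotype consistent with that phenotype can produce a type-AB Rh+ child with a type-B mother.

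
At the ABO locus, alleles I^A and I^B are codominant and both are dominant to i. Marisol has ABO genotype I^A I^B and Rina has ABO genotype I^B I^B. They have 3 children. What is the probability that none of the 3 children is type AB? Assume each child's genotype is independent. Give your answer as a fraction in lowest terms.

1/8

ABO cross I^A I^B × I^B I^B → 1/2 B, 1/2 AB.
So P(type AB) = 1/2 per child.
P(not type AB) = 1/2 for one child; (1/2)^3 = 1/8.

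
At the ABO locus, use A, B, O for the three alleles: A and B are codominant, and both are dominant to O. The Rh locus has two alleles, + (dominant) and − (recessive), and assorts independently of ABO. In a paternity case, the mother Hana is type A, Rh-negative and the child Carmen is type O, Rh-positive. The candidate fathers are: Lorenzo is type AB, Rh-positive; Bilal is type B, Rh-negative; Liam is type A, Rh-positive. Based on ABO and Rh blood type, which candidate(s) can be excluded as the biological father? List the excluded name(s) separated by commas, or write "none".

Lorenzo, Bilal

A candidate is excluded only if no genotype consistent with his phenotype could produce a type O, Rh-positive child with a type A, Rh-negative mother.
Lorenzo (type AB, Rh+): no genotype consistent with that phenotype can produce a type-O Rh+ child with a type-A mother.
Bilal (type B, Rh-): no genotype consistent with that phenotype can produce a type-O Rh+ child with a type-A mother.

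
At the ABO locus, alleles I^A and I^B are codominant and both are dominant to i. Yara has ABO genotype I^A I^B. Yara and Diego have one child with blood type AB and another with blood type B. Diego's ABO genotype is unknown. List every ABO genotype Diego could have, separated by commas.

For each candidate genotype of Diego, check whether crossing it with I^A I^B can produce every observed child phenotype.
  I^A I^A → possible child types {A, AB} ✗
  I^A I^B → possible child types {A, B, AB} ✓
  I^A i → possible child types {A, B, AB} ✓
  I^B I^B → possible child types {B, AB} ✓
  I^B i → possible child types {A, B, AB} ✓
  i i → possible child types {A, B} ✗

I^A I^B, I^A i, I^B I^B, I^B i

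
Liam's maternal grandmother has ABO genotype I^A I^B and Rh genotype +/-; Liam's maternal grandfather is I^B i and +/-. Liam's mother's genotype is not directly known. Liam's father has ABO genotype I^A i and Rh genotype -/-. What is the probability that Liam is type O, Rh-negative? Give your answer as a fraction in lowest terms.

1/16

Liam's mother's ABO genotype from I^A I^B × I^B i: 1/4 I^A I^B, 1/4 I^A i, 1/4 I^B I^B, 1/4 I^B i.
Crossing each possibility with the father I^A i and summing P(type O): 1/4·0 + 1/4·1/4 + 1/4·0 + 1/4·1/4 = 1/8.
Similarly for Rh via the mother's Rh distribution: P(Rh-) = 1/2.
Independent loci: 1/8 × 1/2 = 1/16.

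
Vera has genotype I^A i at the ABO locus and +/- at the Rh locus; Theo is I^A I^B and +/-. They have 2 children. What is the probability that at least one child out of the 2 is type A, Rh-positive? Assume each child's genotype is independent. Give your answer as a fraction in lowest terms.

39/64

ABO cross I^A i × I^A I^B → 1/2 A, 1/4 B, 1/4 AB.
Rh cross +/- × +/- → 3/4 Rh+, 1/4 Rh-; so P(type A, Rh-positive) = 1/2 × 3/4 = 3/8 per child.
P(none) = (5/8)^2 = 25/64; P(at least one) = 1 − 25/64 = 39/64.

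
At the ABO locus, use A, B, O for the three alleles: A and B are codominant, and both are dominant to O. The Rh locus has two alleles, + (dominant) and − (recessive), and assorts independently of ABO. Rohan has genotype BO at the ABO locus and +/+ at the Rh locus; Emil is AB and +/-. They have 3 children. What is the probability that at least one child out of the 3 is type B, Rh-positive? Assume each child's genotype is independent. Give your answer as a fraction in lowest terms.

ABO cross BO × AB → 1/4 A, 1/2 B, 1/4 AB.
Rh cross +/+ × +/- → 1 Rh+; so P(type B, Rh-positive) = 1/2 × 1 = 1/2 per child.
P(none) = (1/2)^3 = 1/8; P(at least one) = 1 − 1/8 = 7/8.

7/8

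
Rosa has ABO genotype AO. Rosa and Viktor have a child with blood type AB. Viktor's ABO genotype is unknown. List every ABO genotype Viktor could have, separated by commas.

For each candidate genotype of Viktor, check whether crossing it with AO can produce every observed child phenotype.
  AA → possible child types {A} ✗
  AB → possible child types {A, B, AB} ✓
  AO → possible child types {O, A} ✗
  BB → possible child types {B, AB} ✓
  BO → possible child types {O, A, B, AB} ✓
  OO → possible child types {O, A} ✗

AB, BB, BO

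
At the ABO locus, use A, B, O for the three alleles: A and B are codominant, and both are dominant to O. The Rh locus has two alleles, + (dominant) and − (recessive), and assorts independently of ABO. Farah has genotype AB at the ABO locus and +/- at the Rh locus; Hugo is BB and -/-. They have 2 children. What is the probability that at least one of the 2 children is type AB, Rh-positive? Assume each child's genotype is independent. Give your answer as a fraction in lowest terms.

ABO cross AB × BB → 1/2 B, 1/2 AB.
Rh cross +/- × -/- → 1/2 Rh+, 1/2 Rh-; so P(type AB, Rh-positive) = 1/2 × 1/2 = 1/4 per child.
P(none) = (3/4)^2 = 9/16; P(at least one) = 1 − 9/16 = 7/16.

7/16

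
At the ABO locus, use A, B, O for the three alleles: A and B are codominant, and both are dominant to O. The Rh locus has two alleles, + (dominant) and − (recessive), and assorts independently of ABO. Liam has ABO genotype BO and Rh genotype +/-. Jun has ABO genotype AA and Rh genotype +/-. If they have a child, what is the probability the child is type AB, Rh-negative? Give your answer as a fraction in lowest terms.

ABO cross BO × AA → offspring phenotypes: 1/2 A, 1/2 AB.
Rh cross +/- × +/- → 3/4 Rh+, 1/4 Rh-.
Independent loci: P(type AB, Rh-negative) = 1/2 × 1/4 = 1/8.

1/8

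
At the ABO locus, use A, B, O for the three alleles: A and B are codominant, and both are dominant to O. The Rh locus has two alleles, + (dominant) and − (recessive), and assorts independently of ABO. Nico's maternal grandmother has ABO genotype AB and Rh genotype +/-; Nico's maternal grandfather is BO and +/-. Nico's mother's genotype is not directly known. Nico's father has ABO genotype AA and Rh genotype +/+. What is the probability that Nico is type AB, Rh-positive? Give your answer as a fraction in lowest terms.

1/2

Nico's mother's ABO genotype from AB × BO: 1/4 AB, 1/4 AO, 1/4 BB, 1/4 BO.
Crossing each possibility with the father AA and summing P(type AB): 1/4·1/2 + 1/4·0 + 1/4·1 + 1/4·1/2 = 1/2.
Similarly for Rh via the mother's Rh distribution: P(Rh+) = 1.
Independent loci: 1/2 × 1 = 1/2.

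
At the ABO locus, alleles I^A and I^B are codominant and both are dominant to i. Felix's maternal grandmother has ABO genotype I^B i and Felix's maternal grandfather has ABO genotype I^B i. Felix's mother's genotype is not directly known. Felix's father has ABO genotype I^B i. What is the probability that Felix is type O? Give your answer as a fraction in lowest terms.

Felix's mother's ABO genotype from I^B i × I^B i: 1/4 I^B I^B, 1/2 I^B i, 1/4 i i.
Crossing each possibility with the father I^B i and summing P(type O): 1/4·0 + 1/2·1/4 + 1/4·1/2 = 1/4.

1/4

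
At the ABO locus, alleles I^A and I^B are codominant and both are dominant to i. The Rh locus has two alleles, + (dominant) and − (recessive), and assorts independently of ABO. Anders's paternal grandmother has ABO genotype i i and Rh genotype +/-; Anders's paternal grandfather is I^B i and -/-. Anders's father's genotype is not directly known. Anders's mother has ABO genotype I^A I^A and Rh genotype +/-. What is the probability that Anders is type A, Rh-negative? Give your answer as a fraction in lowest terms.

Anders's father's ABO genotype from i i × I^B i: 1/2 I^B i, 1/2 i i.
Crossing each possibility with the mother I^A I^A and summing P(type A): 1/2·1/2 + 1/2·1 = 3/4.
Similarly for Rh via the father's Rh distribution: P(Rh-) = 3/8.
Independent loci: 3/4 × 3/8 = 9/32.

9/32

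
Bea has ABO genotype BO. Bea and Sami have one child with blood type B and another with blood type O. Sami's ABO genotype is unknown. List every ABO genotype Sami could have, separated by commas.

AO, BO, OO

For each candidate genotype of Sami, check whether crossing it with BO can produce every observed child phenotype.
  AA → possible child types {A, AB} ✗
  AB → possible child types {A, B, AB} ✗
  AO → possible child types {O, A, B, AB} ✓
  BB → possible child types {B} ✗
  BO → possible child types {O, B} ✓
  OO → possible child types {O, B} ✓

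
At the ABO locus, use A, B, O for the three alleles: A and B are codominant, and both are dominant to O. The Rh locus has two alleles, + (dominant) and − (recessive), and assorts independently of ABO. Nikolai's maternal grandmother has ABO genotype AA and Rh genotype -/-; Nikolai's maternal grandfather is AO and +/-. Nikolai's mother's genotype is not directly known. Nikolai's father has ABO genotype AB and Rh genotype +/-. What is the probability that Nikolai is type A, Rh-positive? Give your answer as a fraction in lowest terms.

Nikolai's mother's ABO genotype from AA × AO: 1/2 AA, 1/2 AO.
Crossing each possibility with the father AB and summing P(type A): 1/2·1/2 + 1/2·1/2 = 1/2.
Similarly for Rh via the mother's Rh distribution: P(Rh+) = 5/8.
Independent loci: 1/2 × 5/8 = 5/16.

5/16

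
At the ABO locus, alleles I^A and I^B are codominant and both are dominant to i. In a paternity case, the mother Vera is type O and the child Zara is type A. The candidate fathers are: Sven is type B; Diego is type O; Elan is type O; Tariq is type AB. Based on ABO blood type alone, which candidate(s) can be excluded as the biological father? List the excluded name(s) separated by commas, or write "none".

A candidate is excluded only if no genotype consistent with his phenotype could produce a type A child with a type O mother.
Sven (type B): no genotype consistent with that phenotype can produce a type-A child with a type-O mother.
Diego (type O): no genotype consistent with that phenotype can produce a type-A child with a type-O mother.
Elan (type O): no genotype consistent with that phenotype can produce a type-A child with a type-O mother.

Sven, Diego, Elan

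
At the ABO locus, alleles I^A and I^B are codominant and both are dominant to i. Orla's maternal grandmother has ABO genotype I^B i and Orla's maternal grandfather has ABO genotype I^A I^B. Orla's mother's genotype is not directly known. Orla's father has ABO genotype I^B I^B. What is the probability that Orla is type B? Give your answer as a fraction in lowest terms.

3/4

Orla's mother's ABO genotype from I^B i × I^A I^B: 1/4 I^A I^B, 1/4 I^A i, 1/4 I^B I^B, 1/4 I^B i.
Crossing each possibility with the father I^B I^B and summing P(type B): 1/4·1/2 + 1/4·1/2 + 1/4·1 + 1/4·1 = 3/4.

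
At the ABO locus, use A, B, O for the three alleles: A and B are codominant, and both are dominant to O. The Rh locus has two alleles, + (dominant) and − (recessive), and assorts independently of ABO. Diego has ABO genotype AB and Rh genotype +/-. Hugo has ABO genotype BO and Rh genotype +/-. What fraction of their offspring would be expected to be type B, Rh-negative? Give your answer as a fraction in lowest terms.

ABO cross AB × BO → offspring phenotypes: 1/4 A, 1/2 B, 1/4 AB.
Rh cross +/- × +/- → 3/4 Rh+, 1/4 Rh-.
Independent loci: P(type B, Rh-negative) = 1/2 × 1/4 = 1/8.

1/8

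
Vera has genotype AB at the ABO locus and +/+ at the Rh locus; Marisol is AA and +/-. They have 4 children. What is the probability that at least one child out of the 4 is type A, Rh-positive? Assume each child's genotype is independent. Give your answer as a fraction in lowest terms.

ABO cross AB × AA → 1/2 A, 1/2 AB.
Rh cross +/+ × +/- → 1 Rh+; so P(type A, Rh-positive) = 1/2 × 1 = 1/2 per child.
P(none) = (1/2)^4 = 1/16; P(at least one) = 1 − 1/16 = 15/16.

15/16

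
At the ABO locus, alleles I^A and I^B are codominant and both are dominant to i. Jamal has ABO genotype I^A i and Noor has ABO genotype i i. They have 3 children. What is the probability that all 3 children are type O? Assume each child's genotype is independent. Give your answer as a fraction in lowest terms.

ABO cross I^A i × i i → 1/2 O, 1/2 A.
So P(type O) = 1/2 per child.
All 3 independent: (1/2)^3 = 1/8.

1/8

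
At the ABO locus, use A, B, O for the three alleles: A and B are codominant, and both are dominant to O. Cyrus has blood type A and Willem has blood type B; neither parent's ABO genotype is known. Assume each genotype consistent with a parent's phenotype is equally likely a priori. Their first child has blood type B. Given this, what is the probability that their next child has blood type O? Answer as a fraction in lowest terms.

1/12

Possible genotypes: Cyrus ∈ {AA, AO}; Willem ∈ {BB, BO}.
Weight each parental genotype pair by prior × P(type-B child):
  AO × BB: posterior weight 2/3; P(next child type O) = 0.
  AO × BO: posterior weight 1/3; P(next child type O) = 1/4.
Weighted sum = 1/12.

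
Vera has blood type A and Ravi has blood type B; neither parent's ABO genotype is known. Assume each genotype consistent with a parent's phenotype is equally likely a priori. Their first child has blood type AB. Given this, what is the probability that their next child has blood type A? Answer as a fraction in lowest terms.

5/36

Possible genotypes: Vera ∈ {I^A I^A, I^A i}; Ravi ∈ {I^B I^B, I^B i}.
Weight each parental genotype pair by prior × P(type-AB child):
  I^A I^A × I^B I^B: posterior weight 4/9; P(next child type A) = 0.
  I^A I^A × I^B i: posterior weight 2/9; P(next child type A) = 1/2.
  I^A i × I^B I^B: posterior weight 2/9; P(next child type A) = 0.
  I^A i × I^B i: posterior weight 1/9; P(next child type A) = 1/4.
Weighted sum = 5/36.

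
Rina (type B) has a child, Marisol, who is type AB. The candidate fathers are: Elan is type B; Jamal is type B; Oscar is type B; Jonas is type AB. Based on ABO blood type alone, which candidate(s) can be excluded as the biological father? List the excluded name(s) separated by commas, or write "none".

Elan, Jamal, Oscar

A candidate is excluded only if no genotype consistent with his phenotype could produce a type AB child with a type B mother.
Elan (type B): no genotype consistent with that phenotype can produce a type-AB child with a type-B mother.
Jamal (type B): no genotype consistent with that phenotype can produce a type-AB child with a type-B mother.
Oscar (type B): no genotype consistent with that phenotype can produce a type-AB child with a type-B mother.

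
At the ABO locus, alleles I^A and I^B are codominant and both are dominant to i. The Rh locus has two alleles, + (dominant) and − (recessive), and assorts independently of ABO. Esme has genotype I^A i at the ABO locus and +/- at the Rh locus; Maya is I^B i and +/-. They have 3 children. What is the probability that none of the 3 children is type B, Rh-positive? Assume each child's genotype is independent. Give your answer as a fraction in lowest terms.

ABO cross I^A i × I^B i → 1/4 O, 1/4 A, 1/4 B, 1/4 AB.
Rh cross +/- × +/- → 3/4 Rh+, 1/4 Rh-; so P(type B, Rh-positive) = 1/4 × 3/4 = 3/16 per child.
P(not type B, Rh-positive) = 13/16 for one child; (13/16)^3 = 2197/4096.

2197/4096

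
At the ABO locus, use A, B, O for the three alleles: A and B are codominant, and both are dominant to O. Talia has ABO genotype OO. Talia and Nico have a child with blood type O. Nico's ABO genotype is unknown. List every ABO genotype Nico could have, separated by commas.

For each candidate genotype of Nico, check whether crossing it with OO can produce every observed child phenotype.
  AA → possible child types {A} ✗
  AB → possible child types {A, B} ✗
  AO → possible child types {O, A} ✓
  BB → possible child types {B} ✗
  BO → possible child types {O, B} ✓
  OO → possible child types {O} ✓

AO, BO, OO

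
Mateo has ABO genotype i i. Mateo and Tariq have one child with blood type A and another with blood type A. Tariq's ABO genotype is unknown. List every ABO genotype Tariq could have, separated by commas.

For each candidate genotype of Tariq, check whether crossing it with i i can produce every observed child phenotype.
  I^A I^A → possible child types {A} ✓
  I^A I^B → possible child types {A, B} ✓
  I^A i → possible child types {O, A} ✓
  I^B I^B → possible child types {B} ✗
  I^B i → possible child types {O, B} ✗
  i i → possible child types {O} ✗

I^A I^A, I^A I^B, I^A i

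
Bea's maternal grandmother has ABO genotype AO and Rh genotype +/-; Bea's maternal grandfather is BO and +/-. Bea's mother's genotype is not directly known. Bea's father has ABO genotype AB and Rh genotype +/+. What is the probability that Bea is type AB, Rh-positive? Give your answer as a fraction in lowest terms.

1/4

Bea's mother's ABO genotype from AO × BO: 1/4 AB, 1/4 AO, 1/4 BO, 1/4 OO.
Crossing each possibility with the father AB and summing P(type AB): 1/4·1/2 + 1/4·1/4 + 1/4·1/4 + 1/4·0 = 1/4.
Similarly for Rh via the mother's Rh distribution: P(Rh+) = 1.
Independent loci: 1/4 × 1 = 1/4.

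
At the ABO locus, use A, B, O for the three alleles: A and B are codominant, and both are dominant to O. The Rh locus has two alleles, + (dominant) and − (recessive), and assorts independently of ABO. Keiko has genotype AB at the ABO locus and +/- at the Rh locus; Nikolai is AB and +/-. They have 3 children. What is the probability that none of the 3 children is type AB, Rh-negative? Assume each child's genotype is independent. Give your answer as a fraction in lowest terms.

ABO cross AB × AB → 1/4 A, 1/4 B, 1/2 AB.
Rh cross +/- × +/- → 3/4 Rh+, 1/4 Rh-; so P(type AB, Rh-negative) = 1/2 × 1/4 = 1/8 per child.
P(not type AB, Rh-negative) = 7/8 for one child; (7/8)^3 = 343/512.

343/512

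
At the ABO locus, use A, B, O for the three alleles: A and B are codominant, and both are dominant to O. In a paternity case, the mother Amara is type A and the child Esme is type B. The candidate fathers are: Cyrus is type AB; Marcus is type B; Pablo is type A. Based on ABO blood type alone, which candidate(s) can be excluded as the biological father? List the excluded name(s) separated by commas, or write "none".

A candidate is excluded only if no genotype consistent with his phenotype could produce a type B child with a type A mother.
Pablo (type A): no genotype consistent with that phenotype can produce a type-B child with a type-A mother.

Pablo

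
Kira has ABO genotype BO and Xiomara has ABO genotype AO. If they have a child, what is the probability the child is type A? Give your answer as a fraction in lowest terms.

1/4

ABO cross BO × AO → offspring phenotypes: 1/4 O, 1/4 A, 1/4 B, 1/4 AB.
So P(type A) = 1/4.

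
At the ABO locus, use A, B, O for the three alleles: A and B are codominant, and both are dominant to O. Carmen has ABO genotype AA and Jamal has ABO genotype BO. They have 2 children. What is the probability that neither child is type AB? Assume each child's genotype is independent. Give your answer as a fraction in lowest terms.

ABO cross AA × BO → 1/2 A, 1/2 AB.
So P(type AB) = 1/2 per child.
P(not type AB) = 1/2 for one child; (1/2)^2 = 1/4.

1/4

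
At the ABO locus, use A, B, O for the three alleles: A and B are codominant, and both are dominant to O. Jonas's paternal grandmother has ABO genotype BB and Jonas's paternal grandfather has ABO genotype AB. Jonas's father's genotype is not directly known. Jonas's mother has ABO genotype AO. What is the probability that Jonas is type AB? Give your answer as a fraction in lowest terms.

3/8

Jonas's father's ABO genotype from BB × AB: 1/2 AB, 1/2 BB.
Crossing each possibility with the mother AO and summing P(type AB): 1/2·1/4 + 1/2·1/2 = 3/8.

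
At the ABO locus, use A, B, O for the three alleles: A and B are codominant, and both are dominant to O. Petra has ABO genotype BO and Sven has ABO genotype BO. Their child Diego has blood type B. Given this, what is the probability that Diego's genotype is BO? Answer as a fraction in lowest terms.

Cross BO × BO → 1/4 BB, 1/2 BO, 1/4 OO.
Type-B genotypes among offspring: BB (1/4), BO (1/2); total 3/4.
P(BO | type B) = (1/2) / (3/4) = 2/3.

2/3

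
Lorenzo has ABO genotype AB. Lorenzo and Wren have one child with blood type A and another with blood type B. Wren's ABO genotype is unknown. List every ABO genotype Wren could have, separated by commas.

For each candidate genotype of Wren, check whether crossing it with AB can produce every observed child phenotype.
  AA → possible child types {A, AB} ✗
  AB → possible child types {A, B, AB} ✓
  AO → possible child types {A, B, AB} ✓
  BB → possible child types {B, AB} ✗
  BO → possible child types {A, B, AB} ✓
  OO → possible child types {A, B} ✓

AB, AO, BO, OO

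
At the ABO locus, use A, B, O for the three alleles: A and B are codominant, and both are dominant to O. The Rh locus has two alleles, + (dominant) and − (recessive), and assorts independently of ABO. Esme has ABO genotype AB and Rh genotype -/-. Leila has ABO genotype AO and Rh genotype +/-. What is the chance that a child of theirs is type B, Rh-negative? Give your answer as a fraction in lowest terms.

ABO cross AB × AO → offspring phenotypes: 1/2 A, 1/4 B, 1/4 AB.
Rh cross -/- × +/- → 1/2 Rh+, 1/2 Rh-.
Independent loci: P(type B, Rh-negative) = 1/4 × 1/2 = 1/8.

1/8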